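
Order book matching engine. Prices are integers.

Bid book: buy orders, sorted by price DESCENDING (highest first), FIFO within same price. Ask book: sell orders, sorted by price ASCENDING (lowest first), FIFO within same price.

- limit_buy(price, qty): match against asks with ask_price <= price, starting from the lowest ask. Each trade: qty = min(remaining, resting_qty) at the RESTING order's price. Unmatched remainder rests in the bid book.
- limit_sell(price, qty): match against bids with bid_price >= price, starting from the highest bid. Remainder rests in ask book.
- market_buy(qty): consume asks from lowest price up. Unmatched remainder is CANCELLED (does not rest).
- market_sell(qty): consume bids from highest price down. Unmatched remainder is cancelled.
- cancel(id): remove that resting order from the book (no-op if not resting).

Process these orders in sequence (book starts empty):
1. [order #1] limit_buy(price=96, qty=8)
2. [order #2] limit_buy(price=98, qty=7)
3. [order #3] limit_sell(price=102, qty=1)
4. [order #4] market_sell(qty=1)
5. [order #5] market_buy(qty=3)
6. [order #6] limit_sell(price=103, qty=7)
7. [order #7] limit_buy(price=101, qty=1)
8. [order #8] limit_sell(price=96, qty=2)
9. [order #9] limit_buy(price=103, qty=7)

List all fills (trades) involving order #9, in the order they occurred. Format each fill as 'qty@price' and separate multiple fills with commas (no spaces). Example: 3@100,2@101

Answer: 7@103

Derivation:
After op 1 [order #1] limit_buy(price=96, qty=8): fills=none; bids=[#1:8@96] asks=[-]
After op 2 [order #2] limit_buy(price=98, qty=7): fills=none; bids=[#2:7@98 #1:8@96] asks=[-]
After op 3 [order #3] limit_sell(price=102, qty=1): fills=none; bids=[#2:7@98 #1:8@96] asks=[#3:1@102]
After op 4 [order #4] market_sell(qty=1): fills=#2x#4:1@98; bids=[#2:6@98 #1:8@96] asks=[#3:1@102]
After op 5 [order #5] market_buy(qty=3): fills=#5x#3:1@102; bids=[#2:6@98 #1:8@96] asks=[-]
After op 6 [order #6] limit_sell(price=103, qty=7): fills=none; bids=[#2:6@98 #1:8@96] asks=[#6:7@103]
After op 7 [order #7] limit_buy(price=101, qty=1): fills=none; bids=[#7:1@101 #2:6@98 #1:8@96] asks=[#6:7@103]
After op 8 [order #8] limit_sell(price=96, qty=2): fills=#7x#8:1@101 #2x#8:1@98; bids=[#2:5@98 #1:8@96] asks=[#6:7@103]
After op 9 [order #9] limit_buy(price=103, qty=7): fills=#9x#6:7@103; bids=[#2:5@98 #1:8@96] asks=[-]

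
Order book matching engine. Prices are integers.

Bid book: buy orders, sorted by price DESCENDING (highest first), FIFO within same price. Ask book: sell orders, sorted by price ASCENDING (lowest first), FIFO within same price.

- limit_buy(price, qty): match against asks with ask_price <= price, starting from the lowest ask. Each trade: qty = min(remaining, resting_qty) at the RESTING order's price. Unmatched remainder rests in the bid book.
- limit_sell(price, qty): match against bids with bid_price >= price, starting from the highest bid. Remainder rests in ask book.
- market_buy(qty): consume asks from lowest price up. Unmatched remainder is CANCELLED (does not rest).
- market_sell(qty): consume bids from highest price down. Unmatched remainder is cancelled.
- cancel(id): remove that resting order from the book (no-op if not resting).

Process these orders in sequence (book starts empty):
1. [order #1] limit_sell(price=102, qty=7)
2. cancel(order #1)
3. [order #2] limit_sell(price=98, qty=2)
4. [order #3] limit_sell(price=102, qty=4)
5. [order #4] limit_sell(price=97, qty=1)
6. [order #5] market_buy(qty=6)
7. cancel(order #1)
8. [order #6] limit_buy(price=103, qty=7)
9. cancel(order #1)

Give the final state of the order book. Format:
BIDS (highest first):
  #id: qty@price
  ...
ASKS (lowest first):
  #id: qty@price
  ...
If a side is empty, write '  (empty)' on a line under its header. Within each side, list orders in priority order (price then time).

Answer: BIDS (highest first):
  #6: 6@103
ASKS (lowest first):
  (empty)

Derivation:
After op 1 [order #1] limit_sell(price=102, qty=7): fills=none; bids=[-] asks=[#1:7@102]
After op 2 cancel(order #1): fills=none; bids=[-] asks=[-]
After op 3 [order #2] limit_sell(price=98, qty=2): fills=none; bids=[-] asks=[#2:2@98]
After op 4 [order #3] limit_sell(price=102, qty=4): fills=none; bids=[-] asks=[#2:2@98 #3:4@102]
After op 5 [order #4] limit_sell(price=97, qty=1): fills=none; bids=[-] asks=[#4:1@97 #2:2@98 #3:4@102]
After op 6 [order #5] market_buy(qty=6): fills=#5x#4:1@97 #5x#2:2@98 #5x#3:3@102; bids=[-] asks=[#3:1@102]
After op 7 cancel(order #1): fills=none; bids=[-] asks=[#3:1@102]
After op 8 [order #6] limit_buy(price=103, qty=7): fills=#6x#3:1@102; bids=[#6:6@103] asks=[-]
After op 9 cancel(order #1): fills=none; bids=[#6:6@103] asks=[-]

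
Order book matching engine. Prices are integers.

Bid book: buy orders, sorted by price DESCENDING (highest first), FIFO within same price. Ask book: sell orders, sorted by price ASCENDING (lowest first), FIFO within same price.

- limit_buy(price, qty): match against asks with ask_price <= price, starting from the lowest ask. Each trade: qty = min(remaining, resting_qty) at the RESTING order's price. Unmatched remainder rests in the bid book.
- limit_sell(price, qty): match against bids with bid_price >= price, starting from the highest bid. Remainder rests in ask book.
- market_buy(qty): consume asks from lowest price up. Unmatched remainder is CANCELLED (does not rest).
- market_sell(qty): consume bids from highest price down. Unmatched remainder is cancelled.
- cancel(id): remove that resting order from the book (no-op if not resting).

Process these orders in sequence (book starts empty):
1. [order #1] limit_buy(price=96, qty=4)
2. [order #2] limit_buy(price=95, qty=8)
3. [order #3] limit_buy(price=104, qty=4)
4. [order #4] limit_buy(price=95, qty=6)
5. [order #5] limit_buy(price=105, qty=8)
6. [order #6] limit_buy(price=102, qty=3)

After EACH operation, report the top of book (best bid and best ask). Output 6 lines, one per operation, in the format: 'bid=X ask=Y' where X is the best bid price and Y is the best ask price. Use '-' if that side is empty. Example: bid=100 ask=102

After op 1 [order #1] limit_buy(price=96, qty=4): fills=none; bids=[#1:4@96] asks=[-]
After op 2 [order #2] limit_buy(price=95, qty=8): fills=none; bids=[#1:4@96 #2:8@95] asks=[-]
After op 3 [order #3] limit_buy(price=104, qty=4): fills=none; bids=[#3:4@104 #1:4@96 #2:8@95] asks=[-]
After op 4 [order #4] limit_buy(price=95, qty=6): fills=none; bids=[#3:4@104 #1:4@96 #2:8@95 #4:6@95] asks=[-]
After op 5 [order #5] limit_buy(price=105, qty=8): fills=none; bids=[#5:8@105 #3:4@104 #1:4@96 #2:8@95 #4:6@95] asks=[-]
After op 6 [order #6] limit_buy(price=102, qty=3): fills=none; bids=[#5:8@105 #3:4@104 #6:3@102 #1:4@96 #2:8@95 #4:6@95] asks=[-]

Answer: bid=96 ask=-
bid=96 ask=-
bid=104 ask=-
bid=104 ask=-
bid=105 ask=-
bid=105 ask=-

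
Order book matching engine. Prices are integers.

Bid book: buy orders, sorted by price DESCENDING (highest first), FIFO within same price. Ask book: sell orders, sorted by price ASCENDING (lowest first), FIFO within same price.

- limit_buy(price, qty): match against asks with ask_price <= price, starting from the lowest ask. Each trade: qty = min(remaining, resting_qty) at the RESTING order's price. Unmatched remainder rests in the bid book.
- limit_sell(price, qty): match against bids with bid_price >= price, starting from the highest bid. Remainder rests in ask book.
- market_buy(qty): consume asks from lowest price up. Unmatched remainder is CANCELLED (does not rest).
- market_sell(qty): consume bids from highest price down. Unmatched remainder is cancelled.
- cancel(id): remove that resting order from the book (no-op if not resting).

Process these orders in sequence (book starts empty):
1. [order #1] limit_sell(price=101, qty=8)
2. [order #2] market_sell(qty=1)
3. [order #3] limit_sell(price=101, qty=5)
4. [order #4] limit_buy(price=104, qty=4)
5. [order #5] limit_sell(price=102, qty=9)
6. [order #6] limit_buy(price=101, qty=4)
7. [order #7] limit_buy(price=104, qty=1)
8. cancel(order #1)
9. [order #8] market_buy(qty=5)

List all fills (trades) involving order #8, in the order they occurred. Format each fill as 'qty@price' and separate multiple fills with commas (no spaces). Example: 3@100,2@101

After op 1 [order #1] limit_sell(price=101, qty=8): fills=none; bids=[-] asks=[#1:8@101]
After op 2 [order #2] market_sell(qty=1): fills=none; bids=[-] asks=[#1:8@101]
After op 3 [order #3] limit_sell(price=101, qty=5): fills=none; bids=[-] asks=[#1:8@101 #3:5@101]
After op 4 [order #4] limit_buy(price=104, qty=4): fills=#4x#1:4@101; bids=[-] asks=[#1:4@101 #3:5@101]
After op 5 [order #5] limit_sell(price=102, qty=9): fills=none; bids=[-] asks=[#1:4@101 #3:5@101 #5:9@102]
After op 6 [order #6] limit_buy(price=101, qty=4): fills=#6x#1:4@101; bids=[-] asks=[#3:5@101 #5:9@102]
After op 7 [order #7] limit_buy(price=104, qty=1): fills=#7x#3:1@101; bids=[-] asks=[#3:4@101 #5:9@102]
After op 8 cancel(order #1): fills=none; bids=[-] asks=[#3:4@101 #5:9@102]
After op 9 [order #8] market_buy(qty=5): fills=#8x#3:4@101 #8x#5:1@102; bids=[-] asks=[#5:8@102]

Answer: 4@101,1@102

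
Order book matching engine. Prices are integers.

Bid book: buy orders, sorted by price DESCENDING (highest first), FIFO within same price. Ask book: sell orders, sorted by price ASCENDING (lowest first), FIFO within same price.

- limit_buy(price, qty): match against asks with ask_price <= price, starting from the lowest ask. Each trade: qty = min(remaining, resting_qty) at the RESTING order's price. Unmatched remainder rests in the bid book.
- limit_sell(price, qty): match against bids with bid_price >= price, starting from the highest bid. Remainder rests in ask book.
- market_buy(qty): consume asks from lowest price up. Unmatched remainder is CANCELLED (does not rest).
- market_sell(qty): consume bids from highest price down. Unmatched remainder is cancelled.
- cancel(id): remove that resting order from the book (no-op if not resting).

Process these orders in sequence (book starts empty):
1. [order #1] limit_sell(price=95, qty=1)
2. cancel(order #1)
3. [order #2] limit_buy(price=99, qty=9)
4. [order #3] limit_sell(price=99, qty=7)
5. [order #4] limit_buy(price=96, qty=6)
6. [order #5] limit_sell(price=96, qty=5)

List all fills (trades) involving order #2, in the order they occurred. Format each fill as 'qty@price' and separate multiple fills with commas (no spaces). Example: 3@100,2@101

After op 1 [order #1] limit_sell(price=95, qty=1): fills=none; bids=[-] asks=[#1:1@95]
After op 2 cancel(order #1): fills=none; bids=[-] asks=[-]
After op 3 [order #2] limit_buy(price=99, qty=9): fills=none; bids=[#2:9@99] asks=[-]
After op 4 [order #3] limit_sell(price=99, qty=7): fills=#2x#3:7@99; bids=[#2:2@99] asks=[-]
After op 5 [order #4] limit_buy(price=96, qty=6): fills=none; bids=[#2:2@99 #4:6@96] asks=[-]
After op 6 [order #5] limit_sell(price=96, qty=5): fills=#2x#5:2@99 #4x#5:3@96; bids=[#4:3@96] asks=[-]

Answer: 7@99,2@99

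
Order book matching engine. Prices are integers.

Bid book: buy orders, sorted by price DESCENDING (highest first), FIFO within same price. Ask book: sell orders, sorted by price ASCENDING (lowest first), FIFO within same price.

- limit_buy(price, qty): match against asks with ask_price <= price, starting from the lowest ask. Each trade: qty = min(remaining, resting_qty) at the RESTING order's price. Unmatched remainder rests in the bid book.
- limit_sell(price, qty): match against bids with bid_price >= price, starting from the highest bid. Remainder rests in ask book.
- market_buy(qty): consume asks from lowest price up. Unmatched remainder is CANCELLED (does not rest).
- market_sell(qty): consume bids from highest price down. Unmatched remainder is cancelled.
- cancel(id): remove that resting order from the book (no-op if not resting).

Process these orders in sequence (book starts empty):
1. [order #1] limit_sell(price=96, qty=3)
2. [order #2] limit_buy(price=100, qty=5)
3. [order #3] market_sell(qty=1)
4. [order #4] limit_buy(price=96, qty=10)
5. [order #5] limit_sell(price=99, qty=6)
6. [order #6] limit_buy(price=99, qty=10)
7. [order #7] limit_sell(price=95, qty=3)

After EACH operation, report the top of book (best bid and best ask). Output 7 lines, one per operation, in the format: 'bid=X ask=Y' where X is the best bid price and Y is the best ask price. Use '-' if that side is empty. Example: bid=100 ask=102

Answer: bid=- ask=96
bid=100 ask=-
bid=100 ask=-
bid=100 ask=-
bid=96 ask=99
bid=99 ask=-
bid=99 ask=-

Derivation:
After op 1 [order #1] limit_sell(price=96, qty=3): fills=none; bids=[-] asks=[#1:3@96]
After op 2 [order #2] limit_buy(price=100, qty=5): fills=#2x#1:3@96; bids=[#2:2@100] asks=[-]
After op 3 [order #3] market_sell(qty=1): fills=#2x#3:1@100; bids=[#2:1@100] asks=[-]
After op 4 [order #4] limit_buy(price=96, qty=10): fills=none; bids=[#2:1@100 #4:10@96] asks=[-]
After op 5 [order #5] limit_sell(price=99, qty=6): fills=#2x#5:1@100; bids=[#4:10@96] asks=[#5:5@99]
After op 6 [order #6] limit_buy(price=99, qty=10): fills=#6x#5:5@99; bids=[#6:5@99 #4:10@96] asks=[-]
After op 7 [order #7] limit_sell(price=95, qty=3): fills=#6x#7:3@99; bids=[#6:2@99 #4:10@96] asks=[-]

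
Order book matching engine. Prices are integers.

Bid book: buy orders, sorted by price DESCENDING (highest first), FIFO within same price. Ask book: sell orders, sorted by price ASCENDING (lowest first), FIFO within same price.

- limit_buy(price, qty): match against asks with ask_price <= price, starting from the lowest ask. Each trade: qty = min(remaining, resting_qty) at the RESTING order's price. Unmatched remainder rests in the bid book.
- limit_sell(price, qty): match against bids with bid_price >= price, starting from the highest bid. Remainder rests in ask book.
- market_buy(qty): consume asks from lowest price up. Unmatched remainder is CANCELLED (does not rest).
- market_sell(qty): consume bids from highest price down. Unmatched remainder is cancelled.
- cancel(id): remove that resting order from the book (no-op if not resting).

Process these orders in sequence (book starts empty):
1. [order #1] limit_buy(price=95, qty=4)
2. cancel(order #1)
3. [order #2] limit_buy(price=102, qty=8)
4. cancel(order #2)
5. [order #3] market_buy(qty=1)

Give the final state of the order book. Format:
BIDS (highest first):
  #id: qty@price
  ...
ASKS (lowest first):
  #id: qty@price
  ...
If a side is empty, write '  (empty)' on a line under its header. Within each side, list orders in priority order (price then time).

Answer: BIDS (highest first):
  (empty)
ASKS (lowest first):
  (empty)

Derivation:
After op 1 [order #1] limit_buy(price=95, qty=4): fills=none; bids=[#1:4@95] asks=[-]
After op 2 cancel(order #1): fills=none; bids=[-] asks=[-]
After op 3 [order #2] limit_buy(price=102, qty=8): fills=none; bids=[#2:8@102] asks=[-]
After op 4 cancel(order #2): fills=none; bids=[-] asks=[-]
After op 5 [order #3] market_buy(qty=1): fills=none; bids=[-] asks=[-]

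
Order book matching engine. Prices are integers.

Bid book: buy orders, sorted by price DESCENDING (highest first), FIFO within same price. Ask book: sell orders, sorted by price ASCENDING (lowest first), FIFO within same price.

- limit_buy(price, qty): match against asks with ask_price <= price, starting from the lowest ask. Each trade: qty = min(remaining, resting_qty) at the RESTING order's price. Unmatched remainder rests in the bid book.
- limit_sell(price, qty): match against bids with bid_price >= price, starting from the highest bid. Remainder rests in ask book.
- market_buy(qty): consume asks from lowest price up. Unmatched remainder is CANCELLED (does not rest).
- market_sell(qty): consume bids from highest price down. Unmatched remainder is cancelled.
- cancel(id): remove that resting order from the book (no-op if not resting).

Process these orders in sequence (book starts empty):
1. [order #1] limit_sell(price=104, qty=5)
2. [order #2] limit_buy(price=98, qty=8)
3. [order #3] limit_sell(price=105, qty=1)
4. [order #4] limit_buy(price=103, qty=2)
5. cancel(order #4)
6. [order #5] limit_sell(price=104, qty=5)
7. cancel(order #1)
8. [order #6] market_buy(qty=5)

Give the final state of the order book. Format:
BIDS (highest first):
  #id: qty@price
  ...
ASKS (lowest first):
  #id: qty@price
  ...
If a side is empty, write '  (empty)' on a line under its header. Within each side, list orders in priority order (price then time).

After op 1 [order #1] limit_sell(price=104, qty=5): fills=none; bids=[-] asks=[#1:5@104]
After op 2 [order #2] limit_buy(price=98, qty=8): fills=none; bids=[#2:8@98] asks=[#1:5@104]
After op 3 [order #3] limit_sell(price=105, qty=1): fills=none; bids=[#2:8@98] asks=[#1:5@104 #3:1@105]
After op 4 [order #4] limit_buy(price=103, qty=2): fills=none; bids=[#4:2@103 #2:8@98] asks=[#1:5@104 #3:1@105]
After op 5 cancel(order #4): fills=none; bids=[#2:8@98] asks=[#1:5@104 #3:1@105]
After op 6 [order #5] limit_sell(price=104, qty=5): fills=none; bids=[#2:8@98] asks=[#1:5@104 #5:5@104 #3:1@105]
After op 7 cancel(order #1): fills=none; bids=[#2:8@98] asks=[#5:5@104 #3:1@105]
After op 8 [order #6] market_buy(qty=5): fills=#6x#5:5@104; bids=[#2:8@98] asks=[#3:1@105]

Answer: BIDS (highest first):
  #2: 8@98
ASKS (lowest first):
  #3: 1@105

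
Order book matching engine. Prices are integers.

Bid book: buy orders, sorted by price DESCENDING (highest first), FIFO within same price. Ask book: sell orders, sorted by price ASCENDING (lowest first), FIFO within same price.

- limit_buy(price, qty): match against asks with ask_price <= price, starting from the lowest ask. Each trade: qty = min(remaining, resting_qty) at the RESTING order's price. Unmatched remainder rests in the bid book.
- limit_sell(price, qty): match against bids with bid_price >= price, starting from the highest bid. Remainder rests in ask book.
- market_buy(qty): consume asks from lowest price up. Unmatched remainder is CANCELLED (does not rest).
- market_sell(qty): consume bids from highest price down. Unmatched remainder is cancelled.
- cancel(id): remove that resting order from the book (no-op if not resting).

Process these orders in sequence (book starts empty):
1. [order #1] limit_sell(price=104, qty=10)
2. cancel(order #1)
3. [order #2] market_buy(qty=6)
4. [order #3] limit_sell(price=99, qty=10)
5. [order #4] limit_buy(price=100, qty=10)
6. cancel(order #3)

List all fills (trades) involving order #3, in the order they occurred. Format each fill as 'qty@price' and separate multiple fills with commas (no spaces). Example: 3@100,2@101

Answer: 10@99

Derivation:
After op 1 [order #1] limit_sell(price=104, qty=10): fills=none; bids=[-] asks=[#1:10@104]
After op 2 cancel(order #1): fills=none; bids=[-] asks=[-]
After op 3 [order #2] market_buy(qty=6): fills=none; bids=[-] asks=[-]
After op 4 [order #3] limit_sell(price=99, qty=10): fills=none; bids=[-] asks=[#3:10@99]
After op 5 [order #4] limit_buy(price=100, qty=10): fills=#4x#3:10@99; bids=[-] asks=[-]
After op 6 cancel(order #3): fills=none; bids=[-] asks=[-]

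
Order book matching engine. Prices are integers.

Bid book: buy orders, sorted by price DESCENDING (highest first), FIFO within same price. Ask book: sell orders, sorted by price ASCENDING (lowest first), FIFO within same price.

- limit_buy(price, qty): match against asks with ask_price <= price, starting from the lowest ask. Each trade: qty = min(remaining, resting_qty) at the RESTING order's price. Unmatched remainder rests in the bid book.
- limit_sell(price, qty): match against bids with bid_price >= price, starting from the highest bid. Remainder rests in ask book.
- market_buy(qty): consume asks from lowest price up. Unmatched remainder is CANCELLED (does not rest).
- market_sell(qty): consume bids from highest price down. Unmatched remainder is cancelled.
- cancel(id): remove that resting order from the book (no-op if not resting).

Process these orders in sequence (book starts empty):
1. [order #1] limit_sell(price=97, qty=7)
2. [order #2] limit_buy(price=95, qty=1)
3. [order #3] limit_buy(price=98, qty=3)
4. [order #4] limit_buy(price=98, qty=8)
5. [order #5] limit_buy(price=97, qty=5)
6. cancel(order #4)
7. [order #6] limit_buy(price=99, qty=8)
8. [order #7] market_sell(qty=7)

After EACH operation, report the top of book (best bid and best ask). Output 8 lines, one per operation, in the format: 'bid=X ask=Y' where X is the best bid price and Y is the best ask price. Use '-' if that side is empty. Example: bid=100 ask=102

After op 1 [order #1] limit_sell(price=97, qty=7): fills=none; bids=[-] asks=[#1:7@97]
After op 2 [order #2] limit_buy(price=95, qty=1): fills=none; bids=[#2:1@95] asks=[#1:7@97]
After op 3 [order #3] limit_buy(price=98, qty=3): fills=#3x#1:3@97; bids=[#2:1@95] asks=[#1:4@97]
After op 4 [order #4] limit_buy(price=98, qty=8): fills=#4x#1:4@97; bids=[#4:4@98 #2:1@95] asks=[-]
After op 5 [order #5] limit_buy(price=97, qty=5): fills=none; bids=[#4:4@98 #5:5@97 #2:1@95] asks=[-]
After op 6 cancel(order #4): fills=none; bids=[#5:5@97 #2:1@95] asks=[-]
After op 7 [order #6] limit_buy(price=99, qty=8): fills=none; bids=[#6:8@99 #5:5@97 #2:1@95] asks=[-]
After op 8 [order #7] market_sell(qty=7): fills=#6x#7:7@99; bids=[#6:1@99 #5:5@97 #2:1@95] asks=[-]

Answer: bid=- ask=97
bid=95 ask=97
bid=95 ask=97
bid=98 ask=-
bid=98 ask=-
bid=97 ask=-
bid=99 ask=-
bid=99 ask=-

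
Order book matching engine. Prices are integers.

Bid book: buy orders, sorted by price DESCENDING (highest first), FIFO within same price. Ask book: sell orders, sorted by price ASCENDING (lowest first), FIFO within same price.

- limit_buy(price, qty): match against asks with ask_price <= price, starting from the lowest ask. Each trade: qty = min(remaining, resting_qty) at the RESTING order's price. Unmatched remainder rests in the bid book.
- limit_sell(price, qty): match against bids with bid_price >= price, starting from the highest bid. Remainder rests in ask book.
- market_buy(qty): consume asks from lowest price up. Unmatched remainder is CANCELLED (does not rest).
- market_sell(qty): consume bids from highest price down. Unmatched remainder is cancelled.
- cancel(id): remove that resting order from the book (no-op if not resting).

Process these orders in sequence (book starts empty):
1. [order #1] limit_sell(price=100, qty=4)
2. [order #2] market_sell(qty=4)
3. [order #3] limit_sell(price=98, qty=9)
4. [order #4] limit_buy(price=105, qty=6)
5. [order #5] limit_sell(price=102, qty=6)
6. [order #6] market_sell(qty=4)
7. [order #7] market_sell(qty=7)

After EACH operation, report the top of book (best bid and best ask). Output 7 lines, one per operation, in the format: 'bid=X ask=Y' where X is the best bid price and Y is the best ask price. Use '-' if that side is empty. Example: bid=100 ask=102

Answer: bid=- ask=100
bid=- ask=100
bid=- ask=98
bid=- ask=98
bid=- ask=98
bid=- ask=98
bid=- ask=98

Derivation:
After op 1 [order #1] limit_sell(price=100, qty=4): fills=none; bids=[-] asks=[#1:4@100]
After op 2 [order #2] market_sell(qty=4): fills=none; bids=[-] asks=[#1:4@100]
After op 3 [order #3] limit_sell(price=98, qty=9): fills=none; bids=[-] asks=[#3:9@98 #1:4@100]
After op 4 [order #4] limit_buy(price=105, qty=6): fills=#4x#3:6@98; bids=[-] asks=[#3:3@98 #1:4@100]
After op 5 [order #5] limit_sell(price=102, qty=6): fills=none; bids=[-] asks=[#3:3@98 #1:4@100 #5:6@102]
After op 6 [order #6] market_sell(qty=4): fills=none; bids=[-] asks=[#3:3@98 #1:4@100 #5:6@102]
After op 7 [order #7] market_sell(qty=7): fills=none; bids=[-] asks=[#3:3@98 #1:4@100 #5:6@102]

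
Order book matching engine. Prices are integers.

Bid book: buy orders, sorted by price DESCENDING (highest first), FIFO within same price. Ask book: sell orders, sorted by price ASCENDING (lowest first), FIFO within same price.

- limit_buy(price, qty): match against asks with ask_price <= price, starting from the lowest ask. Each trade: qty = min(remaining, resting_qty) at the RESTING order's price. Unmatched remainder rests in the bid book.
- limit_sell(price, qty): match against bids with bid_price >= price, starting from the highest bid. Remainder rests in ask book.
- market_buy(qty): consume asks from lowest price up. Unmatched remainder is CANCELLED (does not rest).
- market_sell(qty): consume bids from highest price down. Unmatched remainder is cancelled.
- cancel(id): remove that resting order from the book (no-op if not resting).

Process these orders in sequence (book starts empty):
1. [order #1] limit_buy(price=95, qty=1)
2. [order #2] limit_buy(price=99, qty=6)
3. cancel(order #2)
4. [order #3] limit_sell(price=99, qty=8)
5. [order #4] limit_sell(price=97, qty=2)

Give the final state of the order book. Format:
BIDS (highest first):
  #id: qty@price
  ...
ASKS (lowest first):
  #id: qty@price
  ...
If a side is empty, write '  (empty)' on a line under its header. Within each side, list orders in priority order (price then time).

Answer: BIDS (highest first):
  #1: 1@95
ASKS (lowest first):
  #4: 2@97
  #3: 8@99

Derivation:
After op 1 [order #1] limit_buy(price=95, qty=1): fills=none; bids=[#1:1@95] asks=[-]
After op 2 [order #2] limit_buy(price=99, qty=6): fills=none; bids=[#2:6@99 #1:1@95] asks=[-]
After op 3 cancel(order #2): fills=none; bids=[#1:1@95] asks=[-]
After op 4 [order #3] limit_sell(price=99, qty=8): fills=none; bids=[#1:1@95] asks=[#3:8@99]
After op 5 [order #4] limit_sell(price=97, qty=2): fills=none; bids=[#1:1@95] asks=[#4:2@97 #3:8@99]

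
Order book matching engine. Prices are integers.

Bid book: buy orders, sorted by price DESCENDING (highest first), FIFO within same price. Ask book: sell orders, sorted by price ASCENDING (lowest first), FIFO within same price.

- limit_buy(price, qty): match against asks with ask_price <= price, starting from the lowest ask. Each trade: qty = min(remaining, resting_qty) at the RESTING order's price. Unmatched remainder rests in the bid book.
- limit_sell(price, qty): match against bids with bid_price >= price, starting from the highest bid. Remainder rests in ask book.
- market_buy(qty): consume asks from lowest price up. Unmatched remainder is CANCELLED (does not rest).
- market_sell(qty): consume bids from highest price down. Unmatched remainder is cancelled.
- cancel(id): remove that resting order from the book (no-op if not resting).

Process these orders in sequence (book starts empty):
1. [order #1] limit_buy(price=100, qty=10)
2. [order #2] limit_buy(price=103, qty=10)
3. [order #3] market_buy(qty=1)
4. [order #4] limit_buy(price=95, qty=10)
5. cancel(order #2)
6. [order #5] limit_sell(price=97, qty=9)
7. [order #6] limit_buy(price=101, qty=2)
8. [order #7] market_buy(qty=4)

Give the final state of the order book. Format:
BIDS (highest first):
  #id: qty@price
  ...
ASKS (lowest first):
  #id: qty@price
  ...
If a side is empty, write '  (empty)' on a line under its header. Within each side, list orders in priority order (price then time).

After op 1 [order #1] limit_buy(price=100, qty=10): fills=none; bids=[#1:10@100] asks=[-]
After op 2 [order #2] limit_buy(price=103, qty=10): fills=none; bids=[#2:10@103 #1:10@100] asks=[-]
After op 3 [order #3] market_buy(qty=1): fills=none; bids=[#2:10@103 #1:10@100] asks=[-]
After op 4 [order #4] limit_buy(price=95, qty=10): fills=none; bids=[#2:10@103 #1:10@100 #4:10@95] asks=[-]
After op 5 cancel(order #2): fills=none; bids=[#1:10@100 #4:10@95] asks=[-]
After op 6 [order #5] limit_sell(price=97, qty=9): fills=#1x#5:9@100; bids=[#1:1@100 #4:10@95] asks=[-]
After op 7 [order #6] limit_buy(price=101, qty=2): fills=none; bids=[#6:2@101 #1:1@100 #4:10@95] asks=[-]
After op 8 [order #7] market_buy(qty=4): fills=none; bids=[#6:2@101 #1:1@100 #4:10@95] asks=[-]

Answer: BIDS (highest first):
  #6: 2@101
  #1: 1@100
  #4: 10@95
ASKS (lowest first):
  (empty)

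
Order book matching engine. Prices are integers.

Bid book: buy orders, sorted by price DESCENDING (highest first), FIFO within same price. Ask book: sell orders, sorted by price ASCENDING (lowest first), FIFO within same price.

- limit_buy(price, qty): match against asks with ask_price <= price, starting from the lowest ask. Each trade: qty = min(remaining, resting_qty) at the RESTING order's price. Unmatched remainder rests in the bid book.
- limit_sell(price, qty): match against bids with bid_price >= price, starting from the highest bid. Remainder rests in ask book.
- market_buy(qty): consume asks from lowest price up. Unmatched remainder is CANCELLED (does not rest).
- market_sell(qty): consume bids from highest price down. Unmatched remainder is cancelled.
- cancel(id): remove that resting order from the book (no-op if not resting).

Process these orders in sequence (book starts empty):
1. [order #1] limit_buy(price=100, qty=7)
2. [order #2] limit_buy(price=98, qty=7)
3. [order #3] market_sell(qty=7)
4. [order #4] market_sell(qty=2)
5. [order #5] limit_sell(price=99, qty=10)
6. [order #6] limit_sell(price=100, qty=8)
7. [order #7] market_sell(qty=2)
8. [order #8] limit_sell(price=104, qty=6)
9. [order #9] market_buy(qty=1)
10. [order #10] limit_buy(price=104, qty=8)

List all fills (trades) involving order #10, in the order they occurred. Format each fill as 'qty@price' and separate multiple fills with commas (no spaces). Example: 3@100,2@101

After op 1 [order #1] limit_buy(price=100, qty=7): fills=none; bids=[#1:7@100] asks=[-]
After op 2 [order #2] limit_buy(price=98, qty=7): fills=none; bids=[#1:7@100 #2:7@98] asks=[-]
After op 3 [order #3] market_sell(qty=7): fills=#1x#3:7@100; bids=[#2:7@98] asks=[-]
After op 4 [order #4] market_sell(qty=2): fills=#2x#4:2@98; bids=[#2:5@98] asks=[-]
After op 5 [order #5] limit_sell(price=99, qty=10): fills=none; bids=[#2:5@98] asks=[#5:10@99]
After op 6 [order #6] limit_sell(price=100, qty=8): fills=none; bids=[#2:5@98] asks=[#5:10@99 #6:8@100]
After op 7 [order #7] market_sell(qty=2): fills=#2x#7:2@98; bids=[#2:3@98] asks=[#5:10@99 #6:8@100]
After op 8 [order #8] limit_sell(price=104, qty=6): fills=none; bids=[#2:3@98] asks=[#5:10@99 #6:8@100 #8:6@104]
After op 9 [order #9] market_buy(qty=1): fills=#9x#5:1@99; bids=[#2:3@98] asks=[#5:9@99 #6:8@100 #8:6@104]
After op 10 [order #10] limit_buy(price=104, qty=8): fills=#10x#5:8@99; bids=[#2:3@98] asks=[#5:1@99 #6:8@100 #8:6@104]

Answer: 8@99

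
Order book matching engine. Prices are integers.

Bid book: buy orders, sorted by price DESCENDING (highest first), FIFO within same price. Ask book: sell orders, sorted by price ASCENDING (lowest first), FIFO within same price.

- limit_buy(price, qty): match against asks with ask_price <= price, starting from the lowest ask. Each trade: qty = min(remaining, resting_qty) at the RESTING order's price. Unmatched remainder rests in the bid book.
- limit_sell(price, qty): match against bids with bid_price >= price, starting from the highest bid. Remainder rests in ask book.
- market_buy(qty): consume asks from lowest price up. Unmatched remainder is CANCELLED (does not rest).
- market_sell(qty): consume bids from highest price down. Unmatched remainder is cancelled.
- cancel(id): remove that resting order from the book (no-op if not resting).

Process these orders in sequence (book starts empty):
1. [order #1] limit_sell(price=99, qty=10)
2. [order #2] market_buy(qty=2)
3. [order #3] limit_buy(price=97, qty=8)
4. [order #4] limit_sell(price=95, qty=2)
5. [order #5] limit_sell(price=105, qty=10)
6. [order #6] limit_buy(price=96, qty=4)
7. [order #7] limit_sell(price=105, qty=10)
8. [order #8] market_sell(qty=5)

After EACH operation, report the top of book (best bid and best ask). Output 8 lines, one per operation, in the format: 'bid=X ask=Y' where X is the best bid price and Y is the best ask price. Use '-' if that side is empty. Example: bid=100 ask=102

Answer: bid=- ask=99
bid=- ask=99
bid=97 ask=99
bid=97 ask=99
bid=97 ask=99
bid=97 ask=99
bid=97 ask=99
bid=97 ask=99

Derivation:
After op 1 [order #1] limit_sell(price=99, qty=10): fills=none; bids=[-] asks=[#1:10@99]
After op 2 [order #2] market_buy(qty=2): fills=#2x#1:2@99; bids=[-] asks=[#1:8@99]
After op 3 [order #3] limit_buy(price=97, qty=8): fills=none; bids=[#3:8@97] asks=[#1:8@99]
After op 4 [order #4] limit_sell(price=95, qty=2): fills=#3x#4:2@97; bids=[#3:6@97] asks=[#1:8@99]
After op 5 [order #5] limit_sell(price=105, qty=10): fills=none; bids=[#3:6@97] asks=[#1:8@99 #5:10@105]
After op 6 [order #6] limit_buy(price=96, qty=4): fills=none; bids=[#3:6@97 #6:4@96] asks=[#1:8@99 #5:10@105]
After op 7 [order #7] limit_sell(price=105, qty=10): fills=none; bids=[#3:6@97 #6:4@96] asks=[#1:8@99 #5:10@105 #7:10@105]
After op 8 [order #8] market_sell(qty=5): fills=#3x#8:5@97; bids=[#3:1@97 #6:4@96] asks=[#1:8@99 #5:10@105 #7:10@105]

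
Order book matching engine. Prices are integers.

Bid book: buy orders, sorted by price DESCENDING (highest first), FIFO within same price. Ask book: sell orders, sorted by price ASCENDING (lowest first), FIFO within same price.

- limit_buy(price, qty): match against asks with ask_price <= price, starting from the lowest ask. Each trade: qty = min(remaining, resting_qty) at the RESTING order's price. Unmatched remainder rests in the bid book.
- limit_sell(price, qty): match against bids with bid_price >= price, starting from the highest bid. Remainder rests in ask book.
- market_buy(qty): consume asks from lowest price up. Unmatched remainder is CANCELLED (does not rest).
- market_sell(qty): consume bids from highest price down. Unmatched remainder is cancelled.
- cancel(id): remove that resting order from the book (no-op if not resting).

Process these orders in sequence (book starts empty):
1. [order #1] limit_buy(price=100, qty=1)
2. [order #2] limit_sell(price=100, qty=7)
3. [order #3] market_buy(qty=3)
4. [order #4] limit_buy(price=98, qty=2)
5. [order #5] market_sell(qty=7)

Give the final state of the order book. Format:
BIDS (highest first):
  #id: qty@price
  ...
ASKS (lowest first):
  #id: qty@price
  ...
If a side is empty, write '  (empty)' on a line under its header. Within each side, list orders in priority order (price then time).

After op 1 [order #1] limit_buy(price=100, qty=1): fills=none; bids=[#1:1@100] asks=[-]
After op 2 [order #2] limit_sell(price=100, qty=7): fills=#1x#2:1@100; bids=[-] asks=[#2:6@100]
After op 3 [order #3] market_buy(qty=3): fills=#3x#2:3@100; bids=[-] asks=[#2:3@100]
After op 4 [order #4] limit_buy(price=98, qty=2): fills=none; bids=[#4:2@98] asks=[#2:3@100]
After op 5 [order #5] market_sell(qty=7): fills=#4x#5:2@98; bids=[-] asks=[#2:3@100]

Answer: BIDS (highest first):
  (empty)
ASKS (lowest first):
  #2: 3@100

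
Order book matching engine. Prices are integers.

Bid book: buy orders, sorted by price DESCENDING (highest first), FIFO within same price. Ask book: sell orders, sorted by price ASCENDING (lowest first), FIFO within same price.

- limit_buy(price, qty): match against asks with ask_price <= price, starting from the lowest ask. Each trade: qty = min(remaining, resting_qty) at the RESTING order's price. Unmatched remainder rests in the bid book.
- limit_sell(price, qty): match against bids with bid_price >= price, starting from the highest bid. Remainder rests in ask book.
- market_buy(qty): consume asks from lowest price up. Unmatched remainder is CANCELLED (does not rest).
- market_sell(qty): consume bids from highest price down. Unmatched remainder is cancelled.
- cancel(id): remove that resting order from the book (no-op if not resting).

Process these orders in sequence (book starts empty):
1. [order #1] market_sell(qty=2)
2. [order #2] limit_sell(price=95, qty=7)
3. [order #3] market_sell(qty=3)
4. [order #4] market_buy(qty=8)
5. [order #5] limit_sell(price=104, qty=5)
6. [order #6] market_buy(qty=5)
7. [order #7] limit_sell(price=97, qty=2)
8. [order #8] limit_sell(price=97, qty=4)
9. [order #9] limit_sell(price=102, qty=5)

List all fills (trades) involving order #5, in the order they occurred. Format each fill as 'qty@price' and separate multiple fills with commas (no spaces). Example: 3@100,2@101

After op 1 [order #1] market_sell(qty=2): fills=none; bids=[-] asks=[-]
After op 2 [order #2] limit_sell(price=95, qty=7): fills=none; bids=[-] asks=[#2:7@95]
After op 3 [order #3] market_sell(qty=3): fills=none; bids=[-] asks=[#2:7@95]
After op 4 [order #4] market_buy(qty=8): fills=#4x#2:7@95; bids=[-] asks=[-]
After op 5 [order #5] limit_sell(price=104, qty=5): fills=none; bids=[-] asks=[#5:5@104]
After op 6 [order #6] market_buy(qty=5): fills=#6x#5:5@104; bids=[-] asks=[-]
After op 7 [order #7] limit_sell(price=97, qty=2): fills=none; bids=[-] asks=[#7:2@97]
After op 8 [order #8] limit_sell(price=97, qty=4): fills=none; bids=[-] asks=[#7:2@97 #8:4@97]
After op 9 [order #9] limit_sell(price=102, qty=5): fills=none; bids=[-] asks=[#7:2@97 #8:4@97 #9:5@102]

Answer: 5@104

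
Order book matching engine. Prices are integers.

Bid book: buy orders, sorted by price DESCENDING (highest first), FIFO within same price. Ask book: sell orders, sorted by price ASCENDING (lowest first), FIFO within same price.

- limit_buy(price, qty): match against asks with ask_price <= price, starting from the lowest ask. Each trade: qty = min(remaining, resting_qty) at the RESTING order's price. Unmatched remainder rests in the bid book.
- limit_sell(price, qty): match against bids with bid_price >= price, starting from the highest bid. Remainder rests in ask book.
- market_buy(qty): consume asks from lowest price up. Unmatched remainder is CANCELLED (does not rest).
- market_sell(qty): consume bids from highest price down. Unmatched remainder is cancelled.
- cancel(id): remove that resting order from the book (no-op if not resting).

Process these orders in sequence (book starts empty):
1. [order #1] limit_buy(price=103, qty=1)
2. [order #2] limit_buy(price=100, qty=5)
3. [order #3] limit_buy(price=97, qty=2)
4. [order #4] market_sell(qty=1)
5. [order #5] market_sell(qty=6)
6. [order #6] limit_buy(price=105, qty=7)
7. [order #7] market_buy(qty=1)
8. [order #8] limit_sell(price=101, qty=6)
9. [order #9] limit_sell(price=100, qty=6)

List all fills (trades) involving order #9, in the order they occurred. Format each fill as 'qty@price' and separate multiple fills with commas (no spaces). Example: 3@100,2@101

After op 1 [order #1] limit_buy(price=103, qty=1): fills=none; bids=[#1:1@103] asks=[-]
After op 2 [order #2] limit_buy(price=100, qty=5): fills=none; bids=[#1:1@103 #2:5@100] asks=[-]
After op 3 [order #3] limit_buy(price=97, qty=2): fills=none; bids=[#1:1@103 #2:5@100 #3:2@97] asks=[-]
After op 4 [order #4] market_sell(qty=1): fills=#1x#4:1@103; bids=[#2:5@100 #3:2@97] asks=[-]
After op 5 [order #5] market_sell(qty=6): fills=#2x#5:5@100 #3x#5:1@97; bids=[#3:1@97] asks=[-]
After op 6 [order #6] limit_buy(price=105, qty=7): fills=none; bids=[#6:7@105 #3:1@97] asks=[-]
After op 7 [order #7] market_buy(qty=1): fills=none; bids=[#6:7@105 #3:1@97] asks=[-]
After op 8 [order #8] limit_sell(price=101, qty=6): fills=#6x#8:6@105; bids=[#6:1@105 #3:1@97] asks=[-]
After op 9 [order #9] limit_sell(price=100, qty=6): fills=#6x#9:1@105; bids=[#3:1@97] asks=[#9:5@100]

Answer: 1@105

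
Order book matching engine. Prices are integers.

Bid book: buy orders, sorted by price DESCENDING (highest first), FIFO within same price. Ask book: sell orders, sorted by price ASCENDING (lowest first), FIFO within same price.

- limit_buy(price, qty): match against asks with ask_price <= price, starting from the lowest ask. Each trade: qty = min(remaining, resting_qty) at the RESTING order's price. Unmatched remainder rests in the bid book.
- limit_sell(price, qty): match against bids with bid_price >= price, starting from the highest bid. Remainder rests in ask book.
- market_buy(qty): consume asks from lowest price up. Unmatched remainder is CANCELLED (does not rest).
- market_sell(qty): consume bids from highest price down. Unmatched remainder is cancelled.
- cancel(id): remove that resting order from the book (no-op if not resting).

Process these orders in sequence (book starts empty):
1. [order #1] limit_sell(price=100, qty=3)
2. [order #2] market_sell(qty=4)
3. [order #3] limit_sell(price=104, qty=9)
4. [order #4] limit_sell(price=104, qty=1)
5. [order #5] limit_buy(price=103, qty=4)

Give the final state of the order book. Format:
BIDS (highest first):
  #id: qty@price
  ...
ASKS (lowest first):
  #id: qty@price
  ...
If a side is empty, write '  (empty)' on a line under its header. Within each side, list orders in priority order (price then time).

Answer: BIDS (highest first):
  #5: 1@103
ASKS (lowest first):
  #3: 9@104
  #4: 1@104

Derivation:
After op 1 [order #1] limit_sell(price=100, qty=3): fills=none; bids=[-] asks=[#1:3@100]
After op 2 [order #2] market_sell(qty=4): fills=none; bids=[-] asks=[#1:3@100]
After op 3 [order #3] limit_sell(price=104, qty=9): fills=none; bids=[-] asks=[#1:3@100 #3:9@104]
After op 4 [order #4] limit_sell(price=104, qty=1): fills=none; bids=[-] asks=[#1:3@100 #3:9@104 #4:1@104]
After op 5 [order #5] limit_buy(price=103, qty=4): fills=#5x#1:3@100; bids=[#5:1@103] asks=[#3:9@104 #4:1@104]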